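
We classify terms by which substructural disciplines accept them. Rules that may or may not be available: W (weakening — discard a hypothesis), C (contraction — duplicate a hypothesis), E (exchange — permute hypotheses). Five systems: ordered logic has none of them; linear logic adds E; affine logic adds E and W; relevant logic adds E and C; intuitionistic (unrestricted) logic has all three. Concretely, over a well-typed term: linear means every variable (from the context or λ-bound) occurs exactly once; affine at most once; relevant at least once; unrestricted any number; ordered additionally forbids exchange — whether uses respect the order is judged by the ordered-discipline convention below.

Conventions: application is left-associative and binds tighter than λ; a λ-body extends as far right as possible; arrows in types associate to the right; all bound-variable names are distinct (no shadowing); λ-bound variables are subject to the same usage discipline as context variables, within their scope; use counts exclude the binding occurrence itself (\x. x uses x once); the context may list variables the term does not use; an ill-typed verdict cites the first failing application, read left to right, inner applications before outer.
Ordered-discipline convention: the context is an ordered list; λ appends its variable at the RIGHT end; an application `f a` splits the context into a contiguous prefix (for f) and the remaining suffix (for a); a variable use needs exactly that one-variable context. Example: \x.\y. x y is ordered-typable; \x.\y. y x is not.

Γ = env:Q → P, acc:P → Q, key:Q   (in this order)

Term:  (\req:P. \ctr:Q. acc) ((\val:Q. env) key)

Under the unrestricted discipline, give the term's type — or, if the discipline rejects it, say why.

not well-typed under unrestricted — a type mismatch blocks all five
usage: env: 1, acc: 1, key: 1, req (λ-bound): 0, ctr (λ-bound): 0, val (λ-bound): 0
left-to-right use order: acc, env, key
typing: ill-typed: an argument Q → P mismatches the expected P
all disciplines: ordered ✗, linear ✗, affine ✗, relevant ✗, unrestricted ✗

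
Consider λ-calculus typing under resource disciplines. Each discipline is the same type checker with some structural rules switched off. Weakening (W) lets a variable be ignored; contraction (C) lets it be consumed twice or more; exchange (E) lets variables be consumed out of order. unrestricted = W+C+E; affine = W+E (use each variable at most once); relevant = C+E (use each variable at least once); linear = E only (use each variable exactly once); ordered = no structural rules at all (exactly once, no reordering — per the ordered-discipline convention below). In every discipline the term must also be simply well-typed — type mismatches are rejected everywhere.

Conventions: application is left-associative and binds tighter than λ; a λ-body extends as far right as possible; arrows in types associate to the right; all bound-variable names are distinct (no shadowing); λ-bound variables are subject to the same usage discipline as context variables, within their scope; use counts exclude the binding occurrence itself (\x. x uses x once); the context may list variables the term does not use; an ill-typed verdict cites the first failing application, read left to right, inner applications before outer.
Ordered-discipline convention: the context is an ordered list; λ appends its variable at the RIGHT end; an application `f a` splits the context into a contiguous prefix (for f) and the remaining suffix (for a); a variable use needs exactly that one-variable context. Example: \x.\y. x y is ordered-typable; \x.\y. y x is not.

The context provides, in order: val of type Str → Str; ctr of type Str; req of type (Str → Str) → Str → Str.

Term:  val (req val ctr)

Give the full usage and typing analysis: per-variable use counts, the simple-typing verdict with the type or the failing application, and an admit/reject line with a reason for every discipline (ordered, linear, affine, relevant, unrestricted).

counts: val: 2×; ctr: 1×; req: 1×
use order (left to right): val, req, val, ctr
typing: the term checks, with type Str
ordered: ✗ — repeated use of val ×2
linear: ✗ — repeated use of val ×2
affine: ✗ — repeated use of val ×2
relevant: ✓ — none of val, ctr, req goes unused
unrestricted: ✓ — typability at Str is all that's needed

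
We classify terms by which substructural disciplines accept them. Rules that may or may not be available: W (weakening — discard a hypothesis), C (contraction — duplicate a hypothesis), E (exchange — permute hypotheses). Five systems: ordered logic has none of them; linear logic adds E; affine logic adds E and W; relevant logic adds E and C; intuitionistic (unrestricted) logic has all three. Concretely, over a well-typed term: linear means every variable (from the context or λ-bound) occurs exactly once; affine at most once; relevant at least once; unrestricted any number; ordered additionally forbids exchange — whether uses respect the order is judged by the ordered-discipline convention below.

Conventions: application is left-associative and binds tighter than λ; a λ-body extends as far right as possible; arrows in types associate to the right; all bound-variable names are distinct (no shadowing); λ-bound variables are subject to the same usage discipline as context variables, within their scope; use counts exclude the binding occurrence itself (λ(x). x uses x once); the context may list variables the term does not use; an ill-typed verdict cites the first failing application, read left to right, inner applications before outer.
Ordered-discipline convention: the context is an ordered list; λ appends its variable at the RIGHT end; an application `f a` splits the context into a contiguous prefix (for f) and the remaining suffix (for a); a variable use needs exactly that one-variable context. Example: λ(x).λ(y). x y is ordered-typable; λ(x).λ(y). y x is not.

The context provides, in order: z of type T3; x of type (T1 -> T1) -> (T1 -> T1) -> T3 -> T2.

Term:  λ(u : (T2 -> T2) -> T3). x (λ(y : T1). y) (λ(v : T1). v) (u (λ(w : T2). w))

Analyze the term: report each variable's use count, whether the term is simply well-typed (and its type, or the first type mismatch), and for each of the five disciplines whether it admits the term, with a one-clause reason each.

counts: z: 0×; x: 1×; u (bound): 1×; y (bound): 1×; v (bound): 1×; w (bound): 1×
order of uses: x, y, v, u, w
typing: the term checks, with type ((T2 -> T2) -> T3) -> T2
ordered ✗ (z never used (weakening))
linear ✗ (z never used (weakening))
affine ✓ (z, x, u, y, v, w: no repeats, contraction unneeded)
relevant ✗ (z never used (weakening))
unrestricted ✓ (typability at ((T2 -> T2) -> T3) -> T2 is all that's needed)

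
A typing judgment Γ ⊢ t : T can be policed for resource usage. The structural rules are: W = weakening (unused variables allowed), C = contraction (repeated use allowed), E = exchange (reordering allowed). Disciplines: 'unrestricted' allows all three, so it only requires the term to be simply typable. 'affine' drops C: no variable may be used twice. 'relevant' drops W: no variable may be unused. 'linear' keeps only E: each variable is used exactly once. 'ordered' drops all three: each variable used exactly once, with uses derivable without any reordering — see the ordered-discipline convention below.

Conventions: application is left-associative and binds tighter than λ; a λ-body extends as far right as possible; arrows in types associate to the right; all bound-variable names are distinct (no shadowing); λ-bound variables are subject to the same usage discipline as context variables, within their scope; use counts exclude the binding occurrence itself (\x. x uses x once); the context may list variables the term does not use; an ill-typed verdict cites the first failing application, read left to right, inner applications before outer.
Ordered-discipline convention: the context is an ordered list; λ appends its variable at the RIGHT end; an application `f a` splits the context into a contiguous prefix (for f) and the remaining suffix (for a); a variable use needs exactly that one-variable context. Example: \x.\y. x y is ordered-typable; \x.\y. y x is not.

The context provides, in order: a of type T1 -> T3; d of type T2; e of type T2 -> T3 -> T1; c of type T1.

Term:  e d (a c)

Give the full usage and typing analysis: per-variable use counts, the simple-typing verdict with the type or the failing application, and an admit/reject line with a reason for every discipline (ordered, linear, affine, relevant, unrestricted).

usage: a=1, d=1, e=1, c=1
use order (left to right): e, d, a, c
typing: ✓ — T1
ordered: ✗ — no contiguous prefix/suffix split fits e, d, a, c
linear: ✓ — exactly-once usage across a, d, e, c
affine: ✓ — a, d, e, c: no repeats, contraction unneeded
relevant: ✓ — at least one use each (a, d, e, c)
unrestricted: ✓ — typability at T1 is all that's needed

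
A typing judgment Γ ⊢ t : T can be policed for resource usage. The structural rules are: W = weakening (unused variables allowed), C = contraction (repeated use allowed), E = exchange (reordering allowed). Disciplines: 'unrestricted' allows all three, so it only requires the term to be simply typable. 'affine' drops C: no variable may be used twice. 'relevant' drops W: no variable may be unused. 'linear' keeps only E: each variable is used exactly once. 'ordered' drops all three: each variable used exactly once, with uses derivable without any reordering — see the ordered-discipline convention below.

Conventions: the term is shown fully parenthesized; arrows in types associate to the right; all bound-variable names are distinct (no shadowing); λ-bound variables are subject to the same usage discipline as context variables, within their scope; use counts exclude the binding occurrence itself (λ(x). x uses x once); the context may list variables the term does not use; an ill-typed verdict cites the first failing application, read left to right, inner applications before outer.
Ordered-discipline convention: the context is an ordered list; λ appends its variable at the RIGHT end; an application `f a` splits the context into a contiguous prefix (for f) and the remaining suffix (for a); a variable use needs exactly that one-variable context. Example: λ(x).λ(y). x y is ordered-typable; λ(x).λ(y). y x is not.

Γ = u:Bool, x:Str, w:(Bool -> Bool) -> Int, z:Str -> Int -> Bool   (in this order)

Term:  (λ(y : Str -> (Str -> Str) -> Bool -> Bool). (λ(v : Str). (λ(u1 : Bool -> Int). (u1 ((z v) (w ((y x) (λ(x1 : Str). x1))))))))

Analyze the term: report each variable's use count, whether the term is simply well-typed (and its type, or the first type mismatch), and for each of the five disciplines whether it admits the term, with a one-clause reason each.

usage: u ×0, x ×1, w ×1, z ×1, y [bound] ×1, v [bound] ×1, u1 [bound] ×1, x1 [bound] ×1
left-to-right use order: u1, z, v, w, y, x, x1
typing: ✓ — (Str -> (Str -> Str) -> Bool -> Bool) -> Str -> (Bool -> Int) -> Int
ordered: ✗ — unused: u — weakening required
linear: ✗ — unused: u — weakening required
affine: ✓ — u, x, w, z, y, v, u1, x1: no repeats, contraction unneeded
relevant: ✗ — unused: u — weakening required
unrestricted: ✓ — simply typable at (Str -> (Str -> Str) -> Bool -> Bool) -> Str -> (Bool -> Int) -> Int; W, C, E all held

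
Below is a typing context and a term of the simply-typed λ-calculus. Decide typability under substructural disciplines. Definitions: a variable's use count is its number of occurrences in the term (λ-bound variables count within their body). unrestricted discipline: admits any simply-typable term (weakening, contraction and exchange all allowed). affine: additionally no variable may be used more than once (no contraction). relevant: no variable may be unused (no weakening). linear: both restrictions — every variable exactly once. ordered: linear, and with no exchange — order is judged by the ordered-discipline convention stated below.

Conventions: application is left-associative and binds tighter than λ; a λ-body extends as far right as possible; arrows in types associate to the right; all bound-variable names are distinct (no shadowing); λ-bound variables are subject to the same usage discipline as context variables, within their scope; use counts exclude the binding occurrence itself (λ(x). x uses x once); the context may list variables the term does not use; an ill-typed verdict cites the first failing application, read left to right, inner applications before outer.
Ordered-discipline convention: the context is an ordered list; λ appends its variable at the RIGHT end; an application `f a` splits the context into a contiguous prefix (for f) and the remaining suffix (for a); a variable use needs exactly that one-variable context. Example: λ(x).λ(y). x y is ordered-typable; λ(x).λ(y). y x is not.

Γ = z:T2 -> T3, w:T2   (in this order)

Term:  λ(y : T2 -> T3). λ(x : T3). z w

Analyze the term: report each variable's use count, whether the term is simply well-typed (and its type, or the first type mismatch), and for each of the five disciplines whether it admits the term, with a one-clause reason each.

variable uses: z: 1×, w: 1×, y [bound]: 0×, x [bound]: 0×
uses in reading order: z, w
typing: well-typed — term : (T2 -> T3) -> T3 -> T3
ordered: ✗ — y, x never used (weakening)
linear: ✗ — y, x never used (weakening)
affine: ✓ — at most one use each (z, w, y, x)
relevant: ✗ — y, x never used (weakening)
unrestricted: ✓ — well-typed at (T2 -> T3) -> T3 -> T3; no restrictions here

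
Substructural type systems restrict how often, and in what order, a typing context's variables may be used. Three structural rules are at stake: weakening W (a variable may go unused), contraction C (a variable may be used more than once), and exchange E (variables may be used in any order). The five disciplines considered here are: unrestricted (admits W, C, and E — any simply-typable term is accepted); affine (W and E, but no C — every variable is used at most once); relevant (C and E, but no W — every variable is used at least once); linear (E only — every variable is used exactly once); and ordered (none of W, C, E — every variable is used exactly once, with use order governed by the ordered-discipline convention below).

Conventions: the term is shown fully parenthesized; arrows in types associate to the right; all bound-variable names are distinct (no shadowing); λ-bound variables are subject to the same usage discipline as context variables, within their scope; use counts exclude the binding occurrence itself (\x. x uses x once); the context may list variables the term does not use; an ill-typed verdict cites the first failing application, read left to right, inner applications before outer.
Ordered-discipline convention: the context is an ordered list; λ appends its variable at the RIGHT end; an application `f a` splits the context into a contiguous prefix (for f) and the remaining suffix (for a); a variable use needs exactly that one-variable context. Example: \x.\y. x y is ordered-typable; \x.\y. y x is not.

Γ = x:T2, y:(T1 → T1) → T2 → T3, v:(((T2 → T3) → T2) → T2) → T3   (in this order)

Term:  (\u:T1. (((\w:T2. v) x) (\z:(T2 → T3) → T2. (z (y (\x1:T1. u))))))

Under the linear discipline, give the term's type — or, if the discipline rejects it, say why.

not well-typed under linear — needs weakening: w, x1 unused
counts: x=1; y=1; v=1; u (bound)=1; w (bound)=0; z (bound)=1; x1 (bound)=0
uses in reading order: v, x, z, y, u
typing: well-typed at T1 → T3
across the five disciplines: ordered ✗; linear ✗; affine ✓; relevant ✗; unrestricted ✓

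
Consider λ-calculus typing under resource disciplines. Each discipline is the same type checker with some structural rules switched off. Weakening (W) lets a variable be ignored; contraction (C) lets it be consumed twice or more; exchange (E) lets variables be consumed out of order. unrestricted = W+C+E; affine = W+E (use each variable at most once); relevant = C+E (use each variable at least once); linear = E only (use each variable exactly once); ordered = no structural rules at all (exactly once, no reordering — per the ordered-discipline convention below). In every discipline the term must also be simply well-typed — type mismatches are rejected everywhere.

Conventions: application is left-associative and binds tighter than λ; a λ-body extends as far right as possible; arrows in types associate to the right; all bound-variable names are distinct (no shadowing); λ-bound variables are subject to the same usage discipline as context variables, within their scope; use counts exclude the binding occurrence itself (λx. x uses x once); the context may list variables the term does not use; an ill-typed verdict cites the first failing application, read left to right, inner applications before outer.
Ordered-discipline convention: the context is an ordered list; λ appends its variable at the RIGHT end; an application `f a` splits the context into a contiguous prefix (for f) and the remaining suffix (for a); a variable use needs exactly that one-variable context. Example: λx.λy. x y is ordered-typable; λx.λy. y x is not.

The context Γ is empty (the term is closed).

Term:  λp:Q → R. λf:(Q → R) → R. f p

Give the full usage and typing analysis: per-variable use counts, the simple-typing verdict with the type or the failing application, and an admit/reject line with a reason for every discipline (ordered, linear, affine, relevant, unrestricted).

variable uses: p (λ-bound) ×1, f (λ-bound) ×1
use order (left to right): f, p
typing: well-typed — term : (Q → R) → ((Q → R) → R) → R
ordered: ✗, no contiguous prefix/suffix split fits f, p
linear: ✓, p, f: one use apiece
affine: ✓, no duplicate uses among p, f
relevant: ✓, none of p, f goes unused
unrestricted: ✓, simply typable at (Q → R) → ((Q → R) → R) → R; W, C, E all held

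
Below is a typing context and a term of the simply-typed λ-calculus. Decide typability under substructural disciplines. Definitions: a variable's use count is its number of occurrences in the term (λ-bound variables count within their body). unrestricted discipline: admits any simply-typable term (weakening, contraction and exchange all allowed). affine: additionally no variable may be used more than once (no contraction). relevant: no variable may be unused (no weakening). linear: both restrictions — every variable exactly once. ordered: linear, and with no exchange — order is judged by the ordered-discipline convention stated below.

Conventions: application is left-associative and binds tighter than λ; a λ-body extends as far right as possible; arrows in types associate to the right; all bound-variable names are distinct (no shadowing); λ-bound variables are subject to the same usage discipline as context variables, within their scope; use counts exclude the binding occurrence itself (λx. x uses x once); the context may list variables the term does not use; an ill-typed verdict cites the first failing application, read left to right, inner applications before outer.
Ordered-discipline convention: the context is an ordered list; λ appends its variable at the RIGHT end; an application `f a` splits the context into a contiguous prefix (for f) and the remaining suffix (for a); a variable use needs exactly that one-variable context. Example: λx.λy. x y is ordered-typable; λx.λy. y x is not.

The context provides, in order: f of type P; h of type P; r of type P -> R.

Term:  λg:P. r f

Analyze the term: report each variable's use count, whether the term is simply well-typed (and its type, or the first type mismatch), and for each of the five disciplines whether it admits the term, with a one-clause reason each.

variable uses: f=1, h=0, r=1, g (λ-bound)=0
left-to-right use order: r, f
typing: ✓ — P -> R
ordered: ✗ — unused: h, g — weakening required
linear: ✗ — unused: h, g — weakening required
affine: ✓ — no duplicate uses among f, h, r, g
relevant: ✗ — unused: h, g — weakening required
unrestricted: ✓ — type-checks (P -> R) and nothing is barred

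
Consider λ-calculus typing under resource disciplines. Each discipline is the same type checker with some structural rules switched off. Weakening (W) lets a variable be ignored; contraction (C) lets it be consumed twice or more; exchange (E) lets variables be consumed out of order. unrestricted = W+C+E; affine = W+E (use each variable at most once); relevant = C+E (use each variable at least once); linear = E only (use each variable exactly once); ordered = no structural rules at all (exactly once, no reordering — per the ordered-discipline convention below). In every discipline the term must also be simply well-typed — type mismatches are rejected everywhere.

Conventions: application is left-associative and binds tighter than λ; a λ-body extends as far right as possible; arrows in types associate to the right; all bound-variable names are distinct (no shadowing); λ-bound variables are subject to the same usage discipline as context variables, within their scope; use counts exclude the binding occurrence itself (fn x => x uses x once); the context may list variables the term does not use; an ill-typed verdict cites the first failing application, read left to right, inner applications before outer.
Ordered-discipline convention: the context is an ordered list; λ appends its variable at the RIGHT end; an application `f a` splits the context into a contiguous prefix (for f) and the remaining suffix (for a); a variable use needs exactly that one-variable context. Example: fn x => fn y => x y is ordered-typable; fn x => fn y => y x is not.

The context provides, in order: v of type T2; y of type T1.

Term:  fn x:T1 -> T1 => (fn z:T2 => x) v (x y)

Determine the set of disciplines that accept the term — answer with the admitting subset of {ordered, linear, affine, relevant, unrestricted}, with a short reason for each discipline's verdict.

accepted by: unrestricted
counts: v ×1; y ×1; x (bound) ×2; z (bound) ×0
left-to-right use order: x, v, x, y
typing: well-typed — term : (T1 -> T1) -> T1
ordered ✗ (repeated use of x ×2; z left unused)
linear ✗ (repeated use of x ×2; z left unused)
affine ✗ (repeated use of x ×2)
relevant ✗ (z left unused)
unrestricted ✓ (typability at (T1 -> T1) -> T1 is all that's needed)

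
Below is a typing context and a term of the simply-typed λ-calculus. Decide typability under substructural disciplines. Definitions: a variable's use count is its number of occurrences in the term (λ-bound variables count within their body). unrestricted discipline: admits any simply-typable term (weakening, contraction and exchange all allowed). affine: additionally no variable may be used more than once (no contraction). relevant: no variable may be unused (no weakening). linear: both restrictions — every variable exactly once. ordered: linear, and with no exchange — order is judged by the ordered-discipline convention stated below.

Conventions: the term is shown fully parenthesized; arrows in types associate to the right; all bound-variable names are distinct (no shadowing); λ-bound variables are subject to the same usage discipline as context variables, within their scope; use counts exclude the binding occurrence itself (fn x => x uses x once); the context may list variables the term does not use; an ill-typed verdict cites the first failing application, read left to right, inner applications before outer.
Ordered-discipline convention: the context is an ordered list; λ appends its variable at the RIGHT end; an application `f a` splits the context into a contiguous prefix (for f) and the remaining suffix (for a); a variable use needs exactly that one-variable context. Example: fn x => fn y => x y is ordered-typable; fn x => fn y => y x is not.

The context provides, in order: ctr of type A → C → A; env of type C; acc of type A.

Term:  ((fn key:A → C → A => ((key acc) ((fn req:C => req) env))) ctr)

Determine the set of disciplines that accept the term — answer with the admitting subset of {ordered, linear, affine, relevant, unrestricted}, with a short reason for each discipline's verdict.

admitted by: linear, affine, relevant, unrestricted
usage: ctr=1, env=1, acc=1, key (λ-bound)=1, req (λ-bound)=1
use order (left to right): key, acc, req, env, ctr
typing: the term checks, with type A
ordered ✗ (no contiguous prefix/suffix split fits key, acc, req, env, ctr)
linear ✓ (ctr, env, acc, key, req: one use apiece)
affine ✓ (at most one use each (ctr, env, acc, key, req))
relevant ✓ (at least one use each (ctr, env, acc, key, req))
unrestricted ✓ (type-checks (A) and nothing is barred)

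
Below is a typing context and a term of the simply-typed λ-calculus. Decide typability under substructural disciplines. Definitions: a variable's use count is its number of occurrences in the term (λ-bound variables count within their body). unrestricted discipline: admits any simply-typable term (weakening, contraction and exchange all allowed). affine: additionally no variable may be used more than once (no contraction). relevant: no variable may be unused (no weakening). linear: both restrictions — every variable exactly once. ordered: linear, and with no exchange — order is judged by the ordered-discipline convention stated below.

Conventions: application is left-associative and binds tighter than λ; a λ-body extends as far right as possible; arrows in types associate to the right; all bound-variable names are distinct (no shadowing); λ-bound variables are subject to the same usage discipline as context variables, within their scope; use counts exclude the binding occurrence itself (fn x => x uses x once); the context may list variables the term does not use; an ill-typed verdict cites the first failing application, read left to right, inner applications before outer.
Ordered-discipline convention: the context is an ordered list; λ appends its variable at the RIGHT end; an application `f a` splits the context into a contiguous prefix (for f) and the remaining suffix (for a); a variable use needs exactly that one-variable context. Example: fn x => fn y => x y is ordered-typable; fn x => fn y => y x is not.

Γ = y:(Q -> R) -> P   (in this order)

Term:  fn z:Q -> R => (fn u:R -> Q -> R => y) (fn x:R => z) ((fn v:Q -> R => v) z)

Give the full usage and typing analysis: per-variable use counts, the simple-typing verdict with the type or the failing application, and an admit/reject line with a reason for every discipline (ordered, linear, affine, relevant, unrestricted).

counts: y ×1, z [bound] ×2, u [bound] ×0, x [bound] ×0, v [bound] ×1
uses in reading order: y, z, v, z
typing: the term checks, with type (Q -> R) -> P
ordered ✗ (needs contraction — z ×2; needs weakening: u, x unused)
linear ✗ (needs contraction — z ×2; needs weakening: u, x unused)
affine ✗ (needs contraction — z ×2)
relevant ✗ (needs weakening: u, x unused)
unrestricted ✓ (simply typable at (Q -> R) -> P; W, C, E all held)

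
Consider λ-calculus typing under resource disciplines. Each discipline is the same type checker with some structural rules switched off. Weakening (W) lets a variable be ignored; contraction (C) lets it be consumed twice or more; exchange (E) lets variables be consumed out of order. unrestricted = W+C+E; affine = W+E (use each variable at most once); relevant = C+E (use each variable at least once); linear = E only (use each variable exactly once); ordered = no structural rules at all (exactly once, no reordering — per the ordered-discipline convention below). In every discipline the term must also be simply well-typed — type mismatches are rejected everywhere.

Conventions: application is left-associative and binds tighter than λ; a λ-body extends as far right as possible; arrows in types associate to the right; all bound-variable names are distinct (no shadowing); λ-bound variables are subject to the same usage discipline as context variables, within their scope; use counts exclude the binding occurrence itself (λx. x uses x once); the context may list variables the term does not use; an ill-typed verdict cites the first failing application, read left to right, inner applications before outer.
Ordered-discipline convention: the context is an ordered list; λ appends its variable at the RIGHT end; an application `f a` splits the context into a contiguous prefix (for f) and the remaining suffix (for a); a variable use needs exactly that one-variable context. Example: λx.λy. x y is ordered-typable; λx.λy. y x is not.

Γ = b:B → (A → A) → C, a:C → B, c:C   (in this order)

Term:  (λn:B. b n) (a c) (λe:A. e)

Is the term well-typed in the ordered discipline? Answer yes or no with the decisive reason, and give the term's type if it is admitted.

yes — one use each (b, a, c, n, e); ordered split holds; term : C
use counts: b: 1×, a: 1×, c: 1×, n (bound): 1×, e (bound): 1×
uses in reading order: b, n, a, c, e
typing: the term checks, with type C
across the five disciplines: ordered ✓ · linear ✓ · affine ✓ · relevant ✓ · unrestricted ✓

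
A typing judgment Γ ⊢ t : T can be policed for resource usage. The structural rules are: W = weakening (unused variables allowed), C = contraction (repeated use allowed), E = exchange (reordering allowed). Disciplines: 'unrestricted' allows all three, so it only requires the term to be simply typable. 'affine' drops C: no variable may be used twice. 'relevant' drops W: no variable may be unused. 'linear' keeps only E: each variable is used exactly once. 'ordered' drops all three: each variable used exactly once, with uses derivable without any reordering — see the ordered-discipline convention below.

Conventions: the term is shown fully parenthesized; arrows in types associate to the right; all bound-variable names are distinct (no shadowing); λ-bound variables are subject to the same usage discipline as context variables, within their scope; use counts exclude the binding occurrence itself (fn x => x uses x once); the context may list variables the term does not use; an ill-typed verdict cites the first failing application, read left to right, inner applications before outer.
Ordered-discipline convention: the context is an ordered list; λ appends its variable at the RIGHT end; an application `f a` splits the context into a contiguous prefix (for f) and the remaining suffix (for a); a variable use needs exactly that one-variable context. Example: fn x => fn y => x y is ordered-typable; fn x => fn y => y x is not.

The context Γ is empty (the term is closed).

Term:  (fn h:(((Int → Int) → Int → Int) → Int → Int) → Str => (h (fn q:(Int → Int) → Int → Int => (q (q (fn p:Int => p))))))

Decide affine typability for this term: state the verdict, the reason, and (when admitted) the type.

no — uses contraction: q ×2
counts: h (bound) ×1, q (bound) ×2, p (bound) ×1
order of uses: h, q, q, p
typing: well-typed at ((((Int → Int) → Int → Int) → Int → Int) → Str) → Str
summary: ordered ✗ | linear ✗ | affine ✗ | relevant ✓ | unrestricted ✓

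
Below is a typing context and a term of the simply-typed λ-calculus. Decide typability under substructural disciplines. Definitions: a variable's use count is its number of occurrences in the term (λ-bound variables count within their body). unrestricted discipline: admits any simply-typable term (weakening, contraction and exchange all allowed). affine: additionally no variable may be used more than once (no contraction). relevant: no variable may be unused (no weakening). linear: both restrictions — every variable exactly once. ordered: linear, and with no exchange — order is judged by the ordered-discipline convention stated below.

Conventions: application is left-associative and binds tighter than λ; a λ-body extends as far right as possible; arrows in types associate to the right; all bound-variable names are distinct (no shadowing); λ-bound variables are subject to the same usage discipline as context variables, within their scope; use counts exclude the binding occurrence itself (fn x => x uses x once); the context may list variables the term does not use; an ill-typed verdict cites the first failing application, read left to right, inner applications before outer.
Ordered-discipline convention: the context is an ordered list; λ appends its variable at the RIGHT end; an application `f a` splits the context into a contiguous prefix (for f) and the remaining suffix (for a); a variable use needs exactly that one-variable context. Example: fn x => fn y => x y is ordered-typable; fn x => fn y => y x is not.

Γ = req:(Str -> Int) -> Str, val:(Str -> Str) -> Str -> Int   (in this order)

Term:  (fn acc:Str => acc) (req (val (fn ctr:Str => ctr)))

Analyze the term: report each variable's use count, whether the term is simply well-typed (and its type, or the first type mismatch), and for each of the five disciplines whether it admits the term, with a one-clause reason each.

variable uses: req=1; val=1; acc [bound]=1; ctr [bound]=1
left-to-right use order: acc, req, val, ctr
typing: ✓ — Str
ordered: ✓ — one use each (req, val, acc, ctr); ordered split holds
linear: ✓ — single use per variable (req, val, acc, ctr)
affine: ✓ — at most one use each (req, val, acc, ctr)
relevant: ✓ — none of req, val, acc, ctr goes unused
unrestricted: ✓ — well-typed at Str; no restrictions here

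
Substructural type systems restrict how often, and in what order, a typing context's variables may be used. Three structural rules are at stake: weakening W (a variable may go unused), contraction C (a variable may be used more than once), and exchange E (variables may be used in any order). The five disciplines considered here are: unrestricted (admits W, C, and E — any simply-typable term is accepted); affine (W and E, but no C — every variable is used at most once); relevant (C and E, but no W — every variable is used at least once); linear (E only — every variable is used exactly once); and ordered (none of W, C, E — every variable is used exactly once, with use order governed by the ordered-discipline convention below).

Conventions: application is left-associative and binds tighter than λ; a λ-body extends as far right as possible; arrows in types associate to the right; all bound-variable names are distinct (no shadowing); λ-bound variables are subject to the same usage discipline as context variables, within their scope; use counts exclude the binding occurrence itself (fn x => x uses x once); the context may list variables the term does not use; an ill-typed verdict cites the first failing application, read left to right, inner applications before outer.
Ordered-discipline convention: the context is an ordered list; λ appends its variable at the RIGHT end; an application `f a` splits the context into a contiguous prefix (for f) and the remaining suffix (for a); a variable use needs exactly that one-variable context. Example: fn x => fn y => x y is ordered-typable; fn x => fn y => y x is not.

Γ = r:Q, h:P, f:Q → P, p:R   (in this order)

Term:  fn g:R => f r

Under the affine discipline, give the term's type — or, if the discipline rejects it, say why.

term : R → P
counts: r=1, h=0, f=1, p=0, g (λ-bound)=0
uses in reading order: f, r
typing: well-typed at R → P
summary: ordered ✗ | linear ✗ | affine ✓ | relevant ✗ | unrestricted ✓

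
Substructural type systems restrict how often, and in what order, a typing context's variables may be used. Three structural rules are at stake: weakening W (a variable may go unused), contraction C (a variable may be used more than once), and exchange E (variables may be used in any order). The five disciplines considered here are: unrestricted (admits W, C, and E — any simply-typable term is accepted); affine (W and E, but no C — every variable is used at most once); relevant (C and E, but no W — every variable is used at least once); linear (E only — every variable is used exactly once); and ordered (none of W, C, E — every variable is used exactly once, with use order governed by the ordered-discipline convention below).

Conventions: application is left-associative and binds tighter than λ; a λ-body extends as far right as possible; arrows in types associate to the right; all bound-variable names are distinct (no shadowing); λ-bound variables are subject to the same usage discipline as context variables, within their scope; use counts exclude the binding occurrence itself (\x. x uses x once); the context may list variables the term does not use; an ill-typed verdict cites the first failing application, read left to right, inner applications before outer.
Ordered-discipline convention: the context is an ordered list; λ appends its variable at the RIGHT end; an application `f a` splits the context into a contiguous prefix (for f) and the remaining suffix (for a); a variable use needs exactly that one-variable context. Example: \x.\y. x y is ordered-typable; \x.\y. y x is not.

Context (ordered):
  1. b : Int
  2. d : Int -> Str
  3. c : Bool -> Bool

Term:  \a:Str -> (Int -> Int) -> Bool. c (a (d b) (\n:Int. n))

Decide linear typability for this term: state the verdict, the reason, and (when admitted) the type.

yes — single use per variable (b, d, c, a, n); term : (Str -> (Int -> Int) -> Bool) -> Bool
counts: b=1; d=1; c=1; a (bound)=1; n (bound)=1
use order (left to right): c, a, d, b, n
typing: well-typed at (Str -> (Int -> Int) -> Bool) -> Bool
summary: ordered ✗, linear ✓, affine ✓, relevant ✓, unrestricted ✓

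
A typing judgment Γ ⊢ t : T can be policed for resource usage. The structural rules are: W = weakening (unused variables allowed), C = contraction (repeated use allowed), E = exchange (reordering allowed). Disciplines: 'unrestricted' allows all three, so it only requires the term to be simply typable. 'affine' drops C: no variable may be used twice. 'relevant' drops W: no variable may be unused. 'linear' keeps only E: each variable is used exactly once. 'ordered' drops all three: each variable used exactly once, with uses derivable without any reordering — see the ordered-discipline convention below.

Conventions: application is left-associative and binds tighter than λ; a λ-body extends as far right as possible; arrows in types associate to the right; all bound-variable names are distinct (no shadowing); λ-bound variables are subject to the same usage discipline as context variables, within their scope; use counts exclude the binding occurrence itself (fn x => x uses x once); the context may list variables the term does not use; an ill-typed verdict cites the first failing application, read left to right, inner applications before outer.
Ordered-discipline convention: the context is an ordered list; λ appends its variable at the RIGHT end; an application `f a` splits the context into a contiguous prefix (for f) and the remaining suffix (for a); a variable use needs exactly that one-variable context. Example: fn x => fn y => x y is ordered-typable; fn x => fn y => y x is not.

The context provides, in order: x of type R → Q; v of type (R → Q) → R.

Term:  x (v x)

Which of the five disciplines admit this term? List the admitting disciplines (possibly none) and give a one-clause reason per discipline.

admitted by: relevant, unrestricted
variable uses: x=2, v=1
left-to-right use order: x, v, x
typing: well-typed at Q
ordered: ✗ — x ×2 used more than once (contraction)
linear: ✗ — x ×2 used more than once (contraction)
affine: ✗ — x ×2 used more than once (contraction)
relevant: ✓ — none of x, v goes unused
unrestricted: ✓ — well-typed at Q; no restrictions here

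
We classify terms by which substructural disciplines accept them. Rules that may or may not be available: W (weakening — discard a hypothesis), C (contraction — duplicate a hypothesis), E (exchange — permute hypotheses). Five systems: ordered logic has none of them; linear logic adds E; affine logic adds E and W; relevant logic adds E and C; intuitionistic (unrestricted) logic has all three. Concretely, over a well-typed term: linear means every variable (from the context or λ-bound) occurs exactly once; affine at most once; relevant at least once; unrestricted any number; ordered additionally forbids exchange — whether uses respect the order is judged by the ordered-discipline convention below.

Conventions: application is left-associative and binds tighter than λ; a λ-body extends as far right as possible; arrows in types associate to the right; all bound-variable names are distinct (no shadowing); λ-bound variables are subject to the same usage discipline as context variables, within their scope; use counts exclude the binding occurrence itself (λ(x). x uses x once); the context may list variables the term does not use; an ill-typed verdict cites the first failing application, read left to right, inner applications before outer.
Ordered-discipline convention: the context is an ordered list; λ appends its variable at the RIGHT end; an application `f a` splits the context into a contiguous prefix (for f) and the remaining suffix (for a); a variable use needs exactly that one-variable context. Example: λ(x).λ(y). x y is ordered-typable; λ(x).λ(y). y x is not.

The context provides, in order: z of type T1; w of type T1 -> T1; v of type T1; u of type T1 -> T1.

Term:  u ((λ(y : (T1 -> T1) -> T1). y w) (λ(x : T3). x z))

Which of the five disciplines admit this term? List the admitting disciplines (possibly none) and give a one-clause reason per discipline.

admitting disciplines: none
usage: z: 1×; w: 1×; v: 0×; u: 1×; y [bound]: 1×; x [bound]: 1×
use order (left to right): u, y, w, x, z
typing: ill-typed: can't apply a value of type T3
ordered: ✗, the type mismatch rejects it
linear: ✗, not simply typable
affine: ✗, fails simple typing
relevant: ✗, a type mismatch blocks all five
unrestricted: ✗, the type mismatch rejects it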